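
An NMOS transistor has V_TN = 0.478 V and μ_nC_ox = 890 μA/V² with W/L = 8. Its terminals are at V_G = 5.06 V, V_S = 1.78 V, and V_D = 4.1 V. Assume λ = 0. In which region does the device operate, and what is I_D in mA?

Triode; I_D = 27.1 mA

V_GS = V_G − V_S = 5.06 − 1.78 = 3.28 V; V_DS = V_D − V_S = 4.1 − 1.78 = 2.32 V.
k_n = μ_nC_ox · (W/L) = 7.12 mA/V².
V_ov = V_GS − V_TN = 3.28 − 0.478 = 2.8 V.
Since V_DS = 2.32 V < V_ov = 2.8 V, the device is in the triode region.
I_D = k_n [V_ov · V_DS − ½ V_DS²] = 7.12 × [2.8 × 2.32 − 0.5 × 2.32²] = 27.1 mA.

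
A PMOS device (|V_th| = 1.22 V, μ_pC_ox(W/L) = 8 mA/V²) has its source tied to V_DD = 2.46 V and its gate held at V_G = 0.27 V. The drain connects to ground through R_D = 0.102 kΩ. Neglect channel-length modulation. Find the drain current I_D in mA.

I_D = 3.76 mA

V_SG = V_DD − V_G = 2.46 − 0.27 = 2.19 V, so V_ov = 2.19 − 1.22 = 0.97 V.
Assume saturation: I_D = ½ k_p V_ov² = 0.5 × 8 × 0.97² = 3.76 mA, giving V_SD = V_DD − I_D R_D = 2.46 − 3.76 × 0.102 = 2.08 V.
V_SD = 2.08 V ≥ V_ov = 0.97 V, confirming saturation.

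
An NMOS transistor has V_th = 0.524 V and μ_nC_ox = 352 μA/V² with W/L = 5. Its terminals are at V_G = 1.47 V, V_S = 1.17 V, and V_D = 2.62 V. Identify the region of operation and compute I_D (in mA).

Cutoff; I_D = 0 mA

V_GS = V_G − V_S = 1.47 − 1.17 = 0.3 V; V_DS = V_D − V_S = 2.62 − 1.17 = 1.45 V.
V_GS = 0.3 V < V_th = 0.524 V, so the transistor is in cutoff.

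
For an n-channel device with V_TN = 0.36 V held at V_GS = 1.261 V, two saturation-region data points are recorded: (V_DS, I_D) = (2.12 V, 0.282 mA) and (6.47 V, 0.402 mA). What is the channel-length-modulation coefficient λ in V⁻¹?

With V_GS fixed, I_D ∝ (1 + λ V_DS) in saturation, so I_D2/I_D1 = (1 + λ V_DS2)/(1 + λ V_DS1).
0.402/0.282 = 1.426 = (1 + 6.47 λ)/(1 + 2.12 λ).
Solving: λ (I_D1 V_DS2 − I_D2 V_DS1) = I_D2 − I_D1, so λ = (0.402 − 0.282) / (0.282 × 6.47 − 0.402 × 2.12) = 0.12 / 0.972 = 0.123 V⁻¹.

λ = 0.123 V⁻¹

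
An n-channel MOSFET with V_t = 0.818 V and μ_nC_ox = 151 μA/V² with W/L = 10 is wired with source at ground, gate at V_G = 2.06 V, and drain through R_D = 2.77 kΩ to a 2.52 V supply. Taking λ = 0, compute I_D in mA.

I_D = 0.734 mA

V_GS = V_G = 2.06 V, so V_ov = 2.06 − 0.818 = 1.24 V.
k_n = μ_nC_ox · (W/L) = 1.51 mA/V².
Assume saturation: I_D = ½ k_n V_ov² = 0.5 × 1.51 × 1.24² = 1.16 mA, giving V_DS = V_DD − I_D R_D = 2.52 − 1.16 × 2.77 = -0.706 V.
But -0.706 V < V_ov = 1.24 V, so the device is actually in triode.
In triode I_D = k_n[V_ov V_DS − ½ V_DS²] and I_D = (V_DD − V_DS)/R_D. Equating: 2.09 V_DS² − 6.195 V_DS + 2.52 = 0, giving V_DS = 0.487 V (the root below V_ov).
I_D = (2.52 − 0.487) / 2.77 = 0.734 mA.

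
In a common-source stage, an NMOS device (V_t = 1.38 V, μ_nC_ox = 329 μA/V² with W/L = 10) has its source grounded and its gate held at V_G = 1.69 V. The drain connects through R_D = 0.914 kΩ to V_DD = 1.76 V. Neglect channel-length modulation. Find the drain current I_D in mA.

I_D = 0.158 mA

V_GS = V_G = 1.69 V, so V_ov = 1.69 − 1.38 = 0.31 V.
k_n = μ_nC_ox · (W/L) = 3.29 mA/V².
Assume saturation: I_D = ½ k_n V_ov² = 0.5 × 3.29 × 0.31² = 0.158 mA, giving V_DS = V_DD − I_D R_D = 1.76 − 0.158 × 0.914 = 1.62 V.
V_DS = 1.62 V ≥ V_ov = 0.31 V, confirming saturation.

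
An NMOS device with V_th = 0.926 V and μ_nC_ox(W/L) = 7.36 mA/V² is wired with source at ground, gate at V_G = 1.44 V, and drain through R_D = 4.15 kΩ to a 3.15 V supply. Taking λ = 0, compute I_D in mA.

I_D = 0.701 mA

V_GS = V_G = 1.44 V, so V_ov = 1.44 − 0.926 = 0.514 V.
Assume saturation: I_D = ½ k_n V_ov² = 0.5 × 7.36 × 0.514² = 0.972 mA, giving V_DS = V_DD − I_D R_D = 3.15 − 0.972 × 4.15 = -0.885 V.
But -0.885 V < V_ov = 0.514 V, so the device is actually in triode.
In triode I_D = k_n[V_ov V_DS − ½ V_DS²] and I_D = (V_DD − V_DS)/R_D. Equating: 15.3 V_DS² − 16.7 V_DS + 3.15 = 0, giving V_DS = 0.242 V (the root below V_ov).
I_D = (3.15 − 0.242) / 4.15 = 0.701 mA.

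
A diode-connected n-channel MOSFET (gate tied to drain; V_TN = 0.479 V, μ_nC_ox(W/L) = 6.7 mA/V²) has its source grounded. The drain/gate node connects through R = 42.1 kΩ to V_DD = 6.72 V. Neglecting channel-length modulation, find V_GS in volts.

V_GS = 0.686 V

With gate tied to drain, V_GS = V_DS ≥ V_GS − V_TN, so the device is in saturation.
KCL at the drain: ½ k_n (V_GS − V_TN)² = (V_DD − V_GS)/R.
Let x = V_GS − 0.479. Then 141 x² + x − 6.241 = 0, giving x = 0.207 V (positive root), so V_GS = 0.686 V.
I_D = (V_DD − V_GS)/R = (6.72 − 0.686) / 42.1 = 0.143 mA.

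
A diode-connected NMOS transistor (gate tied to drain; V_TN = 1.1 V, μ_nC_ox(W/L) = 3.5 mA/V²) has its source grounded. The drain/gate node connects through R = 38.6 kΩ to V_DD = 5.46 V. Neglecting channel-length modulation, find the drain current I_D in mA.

With gate tied to drain, V_GS = V_DS ≥ V_GS − V_TN, so the device is in saturation.
KCL at the drain: ½ k_n (V_GS − V_TN)² = (V_DD − V_GS)/R.
Let x = V_GS − 1.1. Then 67.5 x² + x − 4.36 = 0, giving x = 0.247 V (positive root), so V_GS = 1.35 V.
I_D = (V_DD − V_GS)/R = (5.46 − 1.35) / 38.6 = 0.107 mA.

I_D = 0.107 mA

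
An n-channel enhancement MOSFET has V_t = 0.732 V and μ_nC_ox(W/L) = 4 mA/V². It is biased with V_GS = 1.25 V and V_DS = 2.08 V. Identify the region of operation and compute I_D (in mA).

Saturation; I_D = 0.537 mA

V_ov = V_GS − V_t = 1.25 − 0.732 = 0.518 V.
Since V_DS = 2.08 V ≥ V_ov = 0.518 V, the device is in saturation.
I_D = ½ k_n V_ov² = 0.5 × 4 × 0.518² = 0.537 mA.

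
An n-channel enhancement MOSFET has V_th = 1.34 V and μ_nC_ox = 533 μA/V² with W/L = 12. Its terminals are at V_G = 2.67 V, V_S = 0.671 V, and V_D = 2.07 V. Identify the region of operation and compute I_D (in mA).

Saturation; I_D = 1.39 mA

V_GS = V_G − V_S = 2.67 − 0.671 = 2 V; V_DS = V_D − V_S = 2.07 − 0.671 = 1.4 V.
k_n = μ_nC_ox · (W/L) = 6.396 mA/V².
V_ov = V_GS − V_th = 2 − 1.34 = 0.659 V.
Since V_DS = 1.4 V ≥ V_ov = 0.659 V, the device is in saturation.
I_D = ½ k_n V_ov² = 0.5 × 6.396 × 0.659² = 1.39 mA.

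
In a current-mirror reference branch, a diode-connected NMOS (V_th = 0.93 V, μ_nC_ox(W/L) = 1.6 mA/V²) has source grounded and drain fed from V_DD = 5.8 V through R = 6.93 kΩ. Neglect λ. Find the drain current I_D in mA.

With gate tied to drain, V_GS = V_DS ≥ V_GS − V_th, so the device is in saturation.
KCL at the drain: ½ k_n (V_GS − V_th)² = (V_DD − V_GS)/R.
Let x = V_GS − 0.93. Then 5.54 x² + x − 4.87 = 0, giving x = 0.851 V (positive root), so V_GS = 1.78 V.
I_D = (V_DD − V_GS)/R = (5.8 − 1.78) / 6.93 = 0.58 mA.

I_D = 0.580 mA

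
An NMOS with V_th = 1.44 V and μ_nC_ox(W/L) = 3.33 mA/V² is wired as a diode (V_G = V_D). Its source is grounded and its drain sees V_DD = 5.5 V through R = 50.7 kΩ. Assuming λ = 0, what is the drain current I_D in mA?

I_D = 0.0759 mA

With gate tied to drain, V_GS = V_DS ≥ V_GS − V_th, so the device is in saturation.
KCL at the drain: ½ k_n (V_GS − V_th)² = (V_DD − V_GS)/R.
Let x = V_GS − 1.44. Then 84.4 x² + x − 4.06 = 0, giving x = 0.213 V (positive root), so V_GS = 1.65 V.
I_D = (V_DD − V_GS)/R = (5.5 − 1.65) / 50.7 = 0.0759 mA.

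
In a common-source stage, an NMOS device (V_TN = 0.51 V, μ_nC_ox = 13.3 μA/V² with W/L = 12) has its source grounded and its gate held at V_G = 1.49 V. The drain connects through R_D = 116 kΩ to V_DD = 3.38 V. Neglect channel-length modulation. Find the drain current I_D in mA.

I_D = 0.0275 mA

V_GS = V_G = 1.49 V, so V_ov = 1.49 − 0.51 = 0.98 V.
k_n = μ_nC_ox · (W/L) = 0.1596 mA/V².
Assume saturation: I_D = ½ k_n V_ov² = 0.5 × 0.1596 × 0.98² = 0.0766 mA, giving V_DS = V_DD − I_D R_D = 3.38 − 0.0766 × 116 = -5.51 V.
But -5.51 V < V_ov = 0.98 V, so the device is actually in triode.
In triode I_D = k_n[V_ov V_DS − ½ V_DS²] and I_D = (V_DD − V_DS)/R_D. Equating: 9.26 V_DS² − 19.14 V_DS + 3.38 = 0, giving V_DS = 0.195 V (the root below V_ov).
I_D = (3.38 − 0.195) / 116 = 0.0275 mA.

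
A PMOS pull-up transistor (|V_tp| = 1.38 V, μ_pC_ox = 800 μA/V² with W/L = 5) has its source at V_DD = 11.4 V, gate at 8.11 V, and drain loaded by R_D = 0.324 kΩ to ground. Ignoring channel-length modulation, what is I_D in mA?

I_D = 7.30 mA

V_SG = V_DD − V_G = 11.4 − 8.11 = 3.29 V, so V_ov = 3.29 − 1.38 = 1.91 V.
k_p = μ_pC_ox · (W/L) = 4 mA/V².
Assume saturation: I_D = ½ k_p V_ov² = 0.5 × 4 × 1.91² = 7.3 mA, giving V_SD = V_DD − I_D R_D = 11.4 − 7.3 × 0.324 = 9.04 V.
V_SD = 9.04 V ≥ V_ov = 1.91 V, confirming saturation.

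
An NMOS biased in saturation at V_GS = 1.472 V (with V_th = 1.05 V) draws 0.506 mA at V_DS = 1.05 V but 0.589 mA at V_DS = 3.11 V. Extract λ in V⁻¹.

With V_GS fixed, I_D ∝ (1 + λ V_DS) in saturation, so I_D2/I_D1 = (1 + λ V_DS2)/(1 + λ V_DS1).
0.589/0.506 = 1.164 = (1 + 3.11 λ)/(1 + 1.05 λ).
Solving: λ (I_D1 V_DS2 − I_D2 V_DS1) = I_D2 − I_D1, so λ = (0.589 − 0.506) / (0.506 × 3.11 − 0.589 × 1.05) = 0.083 / 0.955 = 0.0869 V⁻¹.

λ = 0.0869 V⁻¹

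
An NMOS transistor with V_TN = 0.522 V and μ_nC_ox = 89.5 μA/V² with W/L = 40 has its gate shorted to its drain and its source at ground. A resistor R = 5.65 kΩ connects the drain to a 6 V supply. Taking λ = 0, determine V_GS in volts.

V_GS = 1.21 V

With gate tied to drain, V_GS = V_DS ≥ V_GS − V_TN, so the device is in saturation.
k_n = μ_nC_ox · (W/L) = 3.58 mA/V².
KCL at the drain: ½ k_n (V_GS − V_TN)² = (V_DD − V_GS)/R.
Let x = V_GS − 0.522. Then 10.1 x² + x − 5.478 = 0, giving x = 0.688 V (positive root), so V_GS = 1.21 V.
I_D = (V_DD − V_GS)/R = (6 − 1.21) / 5.65 = 0.848 mA.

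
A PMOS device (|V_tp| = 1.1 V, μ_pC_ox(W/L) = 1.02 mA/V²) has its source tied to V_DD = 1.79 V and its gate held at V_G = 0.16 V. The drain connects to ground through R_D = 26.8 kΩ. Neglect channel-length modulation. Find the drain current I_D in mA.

V_SG = V_DD − V_G = 1.79 − 0.16 = 1.63 V, so V_ov = 1.63 − 1.1 = 0.53 V.
Assume saturation: I_D = ½ k_p V_ov² = 0.5 × 1.02 × 0.53² = 0.143 mA, giving V_SD = V_DD − I_D R_D = 1.79 − 0.143 × 26.8 = -2.05 V.
But -2.05 V < V_ov = 0.53 V, so the device is actually in triode.
In triode I_D = k_p[V_ov V_SD − ½ V_SD²] and I_D = (V_DD − V_SD)/R_D. Equating: 13.7 V_SD² − 15.49 V_SD + 1.79 = 0, giving V_SD = 0.131 V (the root below V_ov).
I_D = (1.79 − 0.131) / 26.8 = 0.0619 mA.

I_D = 0.0619 mA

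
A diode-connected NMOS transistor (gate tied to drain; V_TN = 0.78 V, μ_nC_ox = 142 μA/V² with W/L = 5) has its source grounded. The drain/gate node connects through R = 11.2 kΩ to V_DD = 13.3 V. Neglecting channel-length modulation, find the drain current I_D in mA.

I_D = 0.970 mA

With gate tied to drain, V_GS = V_DS ≥ V_GS − V_TN, so the device is in saturation.
k_n = μ_nC_ox · (W/L) = 0.71 mA/V².
KCL at the drain: ½ k_n (V_GS − V_TN)² = (V_DD − V_GS)/R.
Let x = V_GS − 0.78. Then 3.98 x² + x − 12.52 = 0, giving x = 1.65 V (positive root), so V_GS = 2.43 V.
I_D = (V_DD − V_GS)/R = (13.3 − 2.43) / 11.2 = 0.97 mA.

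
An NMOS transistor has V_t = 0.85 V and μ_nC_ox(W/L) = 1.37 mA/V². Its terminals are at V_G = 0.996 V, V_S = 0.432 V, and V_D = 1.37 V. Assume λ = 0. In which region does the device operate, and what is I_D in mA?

V_GS = V_G − V_S = 0.996 − 0.432 = 0.564 V; V_DS = V_D − V_S = 1.37 − 0.432 = 0.938 V.
V_GS = 0.564 V < V_t = 0.85 V, so the transistor is in cutoff.

Cutoff; I_D = 0 mA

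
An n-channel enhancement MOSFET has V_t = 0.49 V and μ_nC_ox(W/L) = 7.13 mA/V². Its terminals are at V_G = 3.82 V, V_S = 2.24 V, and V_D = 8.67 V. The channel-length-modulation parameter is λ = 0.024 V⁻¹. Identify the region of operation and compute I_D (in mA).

Saturation; I_D = 4.89 mA

V_GS = V_G − V_S = 3.82 − 2.24 = 1.58 V; V_DS = V_D − V_S = 8.67 − 2.24 = 6.43 V.
V_ov = V_GS − V_t = 1.58 − 0.49 = 1.09 V.
Since V_DS = 6.43 V ≥ V_ov = 1.09 V, the device is in saturation.
I_D = ½ k_n V_ov² (1 + λ V_DS) = 0.5 × 7.13 × 1.09² × (1 + 0.024 × 6.43) = 4.89 mA.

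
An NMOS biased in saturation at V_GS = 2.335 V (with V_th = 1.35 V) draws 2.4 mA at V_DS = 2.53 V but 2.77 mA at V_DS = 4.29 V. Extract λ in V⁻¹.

λ = 0.113 V⁻¹

With V_GS fixed, I_D ∝ (1 + λ V_DS) in saturation, so I_D2/I_D1 = (1 + λ V_DS2)/(1 + λ V_DS1).
2.77/2.4 = 1.154 = (1 + 4.29 λ)/(1 + 2.53 λ).
Solving: λ (I_D1 V_DS2 − I_D2 V_DS1) = I_D2 − I_D1, so λ = (2.77 − 2.4) / (2.4 × 4.29 − 2.77 × 2.53) = 0.37 / 3.29 = 0.113 V⁻¹.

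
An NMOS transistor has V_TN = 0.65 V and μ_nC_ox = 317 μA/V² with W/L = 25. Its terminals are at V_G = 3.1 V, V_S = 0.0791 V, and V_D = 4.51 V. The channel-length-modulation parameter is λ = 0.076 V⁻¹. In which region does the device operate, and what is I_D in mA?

V_GS = V_G − V_S = 3.1 − 0.0791 = 3.02 V; V_DS = V_D − V_S = 4.51 − 0.0791 = 4.43 V.
k_n = μ_nC_ox · (W/L) = 7.925 mA/V².
V_ov = V_GS − V_TN = 3.02 − 0.65 = 2.37 V.
Since V_DS = 4.43 V ≥ V_ov = 2.37 V, the device is in saturation.
I_D = ½ k_n V_ov² (1 + λ V_DS) = 0.5 × 7.925 × 2.37² × (1 + 0.076 × 4.43) = 29.8 mA.

Saturation; I_D = 29.8 mA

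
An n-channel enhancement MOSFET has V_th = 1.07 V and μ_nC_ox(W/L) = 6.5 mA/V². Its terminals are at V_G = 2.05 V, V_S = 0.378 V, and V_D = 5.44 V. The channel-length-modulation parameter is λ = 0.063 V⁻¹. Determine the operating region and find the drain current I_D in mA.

V_GS = V_G − V_S = 2.05 − 0.378 = 1.67 V; V_DS = V_D − V_S = 5.44 − 0.378 = 5.06 V.
V_ov = V_GS − V_th = 1.67 − 1.07 = 0.602 V.
Since V_DS = 5.06 V ≥ V_ov = 0.602 V, the device is in saturation.
I_D = ½ k_n V_ov² (1 + λ V_DS) = 0.5 × 6.5 × 0.602² × (1 + 0.063 × 5.06) = 1.55 mA.

Saturation; I_D = 1.55 mA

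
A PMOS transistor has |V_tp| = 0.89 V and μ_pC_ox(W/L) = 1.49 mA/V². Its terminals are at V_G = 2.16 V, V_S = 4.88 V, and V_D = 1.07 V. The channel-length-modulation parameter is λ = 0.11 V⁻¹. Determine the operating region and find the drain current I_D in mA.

Saturation; I_D = 3.54 mA

V_SG = V_S − V_G = 4.88 − 2.16 = 2.72 V; V_SD = V_S − V_D = 4.88 − 1.07 = 3.81 V.
V_ov = V_SG − |V_tp| = 2.72 − 0.89 = 1.83 V.
Since V_SD = 3.81 V ≥ V_ov = 1.83 V, the device is in saturation.
I_D = ½ k_p V_ov² (1 + λ V_SD) = 0.5 × 1.49 × 1.83² × (1 + 0.11 × 3.81) = 3.54 mA.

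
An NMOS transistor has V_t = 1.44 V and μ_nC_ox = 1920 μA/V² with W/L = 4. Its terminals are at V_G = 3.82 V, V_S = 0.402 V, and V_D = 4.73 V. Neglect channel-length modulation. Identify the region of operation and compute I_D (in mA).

V_GS = V_G − V_S = 3.82 − 0.402 = 3.42 V; V_DS = V_D − V_S = 4.73 − 0.402 = 4.33 V.
k_n = μ_nC_ox · (W/L) = 7.68 mA/V².
V_ov = V_GS − V_t = 3.42 − 1.44 = 1.98 V.
Since V_DS = 4.33 V ≥ V_ov = 1.98 V, the device is in saturation.
I_D = ½ k_n V_ov² = 0.5 × 7.68 × 1.98² = 15 mA.

Saturation; I_D = 15.0 mA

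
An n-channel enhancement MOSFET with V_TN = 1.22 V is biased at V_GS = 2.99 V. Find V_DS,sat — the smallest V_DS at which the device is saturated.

The boundary between triode and saturation is V_DS = V_GS − V_TN = V_ov.
V_ov = 2.99 − 1.22 = 1.77 V.

V_DS,sat = 1.77 V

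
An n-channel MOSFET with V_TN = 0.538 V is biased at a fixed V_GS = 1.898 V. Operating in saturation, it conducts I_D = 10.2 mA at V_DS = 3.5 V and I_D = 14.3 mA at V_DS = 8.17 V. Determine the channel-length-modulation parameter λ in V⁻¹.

λ = 0.123 V⁻¹

With V_GS fixed, I_D ∝ (1 + λ V_DS) in saturation, so I_D2/I_D1 = (1 + λ V_DS2)/(1 + λ V_DS1).
14.3/10.2 = 1.402 = (1 + 8.17 λ)/(1 + 3.5 λ).
Solving: λ (I_D1 V_DS2 − I_D2 V_DS1) = I_D2 − I_D1, so λ = (14.3 − 10.2) / (10.2 × 8.17 − 14.3 × 3.5) = 4.1 / 33.3 = 0.123 V⁻¹.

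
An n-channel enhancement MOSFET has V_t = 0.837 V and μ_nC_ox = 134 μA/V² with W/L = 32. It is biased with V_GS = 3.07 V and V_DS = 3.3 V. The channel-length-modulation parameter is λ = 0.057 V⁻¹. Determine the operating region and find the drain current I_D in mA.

Saturation; I_D = 12.7 mA

k_n = μ_nC_ox · (W/L) = 4.288 mA/V².
V_ov = V_GS − V_t = 3.07 − 0.837 = 2.23 V.
Since V_DS = 3.3 V ≥ V_ov = 2.23 V, the device is in saturation.
I_D = ½ k_n V_ov² (1 + λ V_DS) = 0.5 × 4.288 × 2.23² × (1 + 0.057 × 3.3) = 12.7 mA.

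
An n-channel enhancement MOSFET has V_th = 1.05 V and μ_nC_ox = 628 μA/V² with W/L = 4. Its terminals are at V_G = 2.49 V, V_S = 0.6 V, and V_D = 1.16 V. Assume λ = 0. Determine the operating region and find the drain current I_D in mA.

V_GS = V_G − V_S = 2.49 − 0.6 = 1.89 V; V_DS = V_D − V_S = 1.16 − 0.6 = 0.56 V.
k_n = μ_nC_ox · (W/L) = 2.512 mA/V².
V_ov = V_GS − V_th = 1.89 − 1.05 = 0.84 V.
Since V_DS = 0.56 V < V_ov = 0.84 V, the device is in the triode region.
I_D = k_n [V_ov · V_DS − ½ V_DS²] = 2.512 × [0.84 × 0.56 − 0.5 × 0.56²] = 0.788 mA.

Triode; I_D = 0.788 mA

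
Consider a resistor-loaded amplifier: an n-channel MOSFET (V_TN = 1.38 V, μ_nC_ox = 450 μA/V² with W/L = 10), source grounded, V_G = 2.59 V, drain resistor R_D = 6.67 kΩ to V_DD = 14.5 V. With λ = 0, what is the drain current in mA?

V_GS = V_G = 2.59 V, so V_ov = 2.59 − 1.38 = 1.21 V.
k_n = μ_nC_ox · (W/L) = 4.5 mA/V².
Assume saturation: I_D = ½ k_n V_ov² = 0.5 × 4.5 × 1.21² = 3.29 mA, giving V_DS = V_DD − I_D R_D = 14.5 − 3.29 × 6.67 = -7.47 V.
But -7.47 V < V_ov = 1.21 V, so the device is actually in triode.
In triode I_D = k_n[V_ov V_DS − ½ V_DS²] and I_D = (V_DD − V_DS)/R_D. Equating: 15 V_DS² − 37.32 V_DS + 14.5 = 0, giving V_DS = 0.482 V (the root below V_ov).
I_D = (14.5 − 0.482) / 6.67 = 2.1 mA.

I_D = 2.10 mA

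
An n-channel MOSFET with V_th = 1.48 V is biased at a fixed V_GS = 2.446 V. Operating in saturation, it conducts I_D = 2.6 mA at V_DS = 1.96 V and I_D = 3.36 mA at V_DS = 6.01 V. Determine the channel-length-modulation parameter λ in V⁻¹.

With V_GS fixed, I_D ∝ (1 + λ V_DS) in saturation, so I_D2/I_D1 = (1 + λ V_DS2)/(1 + λ V_DS1).
3.36/2.6 = 1.292 = (1 + 6.01 λ)/(1 + 1.96 λ).
Solving: λ (I_D1 V_DS2 − I_D2 V_DS1) = I_D2 − I_D1, so λ = (3.36 − 2.6) / (2.6 × 6.01 − 3.36 × 1.96) = 0.76 / 9.04 = 0.0841 V⁻¹.

λ = 0.0841 V⁻¹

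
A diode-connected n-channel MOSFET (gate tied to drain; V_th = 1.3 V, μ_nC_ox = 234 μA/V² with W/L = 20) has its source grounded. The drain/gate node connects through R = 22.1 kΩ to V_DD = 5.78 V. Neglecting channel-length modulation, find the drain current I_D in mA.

With gate tied to drain, V_GS = V_DS ≥ V_GS − V_th, so the device is in saturation.
k_n = μ_nC_ox · (W/L) = 4.68 mA/V².
KCL at the drain: ½ k_n (V_GS − V_th)² = (V_DD − V_GS)/R.
Let x = V_GS − 1.3. Then 51.7 x² + x − 4.48 = 0, giving x = 0.285 V (positive root), so V_GS = 1.58 V.
I_D = (V_DD − V_GS)/R = (5.78 − 1.58) / 22.1 = 0.19 mA.

I_D = 0.190 mA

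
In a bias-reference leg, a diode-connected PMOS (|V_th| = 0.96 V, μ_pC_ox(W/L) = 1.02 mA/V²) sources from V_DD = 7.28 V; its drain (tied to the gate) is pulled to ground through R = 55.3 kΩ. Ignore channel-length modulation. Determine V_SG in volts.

With gate tied to drain, V_SG = V_SD ≥ V_SG − |V_th|, so the device is in saturation.
KCL at the drain: ½ k_p (V_SG − |V_th|)² = (V_DD − V_SG)/R.
Let x = V_SG − 0.96. Then 28.2 x² + x − 6.32 = 0, giving x = 0.456 V (positive root), so V_SG = 1.42 V.
I_D = (V_DD − V_SG)/R = (7.28 − 1.42) / 55.3 = 0.106 mA.

V_SG = 1.42 V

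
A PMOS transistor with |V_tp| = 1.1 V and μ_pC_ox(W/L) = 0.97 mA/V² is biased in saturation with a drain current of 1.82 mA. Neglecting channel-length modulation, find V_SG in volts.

V_SG = 3.04 V

In saturation I_D = ½ k_p (V_SG − |V_tp|)², so V_SG − |V_tp| = √(2 I_D / k_p) = √(2 × 1.82 / 0.97) = 1.94 V.
V_SG = 1.1 + 1.94 = 3.04 V.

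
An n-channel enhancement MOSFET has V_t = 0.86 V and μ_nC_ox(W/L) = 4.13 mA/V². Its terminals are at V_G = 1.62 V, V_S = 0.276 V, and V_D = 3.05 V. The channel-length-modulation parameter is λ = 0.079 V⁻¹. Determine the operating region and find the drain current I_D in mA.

Saturation; I_D = 0.590 mA

V_GS = V_G − V_S = 1.62 − 0.276 = 1.34 V; V_DS = V_D − V_S = 3.05 − 0.276 = 2.77 V.
V_ov = V_GS − V_t = 1.34 − 0.86 = 0.484 V.
Since V_DS = 2.77 V ≥ V_ov = 0.484 V, the device is in saturation.
I_D = ½ k_n V_ov² (1 + λ V_DS) = 0.5 × 4.13 × 0.484² × (1 + 0.079 × 2.77) = 0.59 mA.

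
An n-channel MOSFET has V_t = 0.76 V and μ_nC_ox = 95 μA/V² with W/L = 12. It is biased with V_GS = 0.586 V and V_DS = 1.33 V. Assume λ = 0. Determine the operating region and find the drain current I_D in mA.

Cutoff; I_D = 0 mA

V_GS = 0.586 V < V_t = 0.76 V, so the transistor is in cutoff.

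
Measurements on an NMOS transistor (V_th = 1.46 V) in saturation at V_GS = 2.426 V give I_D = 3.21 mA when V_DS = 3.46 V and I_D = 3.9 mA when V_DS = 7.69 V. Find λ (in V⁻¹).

λ = 0.0617 V⁻¹

With V_GS fixed, I_D ∝ (1 + λ V_DS) in saturation, so I_D2/I_D1 = (1 + λ V_DS2)/(1 + λ V_DS1).
3.9/3.21 = 1.215 = (1 + 7.69 λ)/(1 + 3.46 λ).
Solving: λ (I_D1 V_DS2 − I_D2 V_DS1) = I_D2 − I_D1, so λ = (3.9 − 3.21) / (3.21 × 7.69 − 3.9 × 3.46) = 0.69 / 11.2 = 0.0617 V⁻¹.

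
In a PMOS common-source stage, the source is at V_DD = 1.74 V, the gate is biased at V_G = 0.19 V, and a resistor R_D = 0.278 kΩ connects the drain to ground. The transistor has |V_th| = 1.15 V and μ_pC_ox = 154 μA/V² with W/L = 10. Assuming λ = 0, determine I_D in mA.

I_D = 0.123 mA

V_SG = V_DD − V_G = 1.74 − 0.19 = 1.55 V, so V_ov = 1.55 − 1.15 = 0.4 V.
k_p = μ_pC_ox · (W/L) = 1.54 mA/V².
Assume saturation: I_D = ½ k_p V_ov² = 0.5 × 1.54 × 0.4² = 0.123 mA, giving V_SD = V_DD − I_D R_D = 1.74 − 0.123 × 0.278 = 1.71 V.
V_SD = 1.71 V ≥ V_ov = 0.4 V, confirming saturation.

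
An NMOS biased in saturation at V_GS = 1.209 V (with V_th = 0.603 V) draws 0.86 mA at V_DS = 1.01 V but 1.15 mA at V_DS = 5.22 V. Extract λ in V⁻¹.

With V_GS fixed, I_D ∝ (1 + λ V_DS) in saturation, so I_D2/I_D1 = (1 + λ V_DS2)/(1 + λ V_DS1).
1.15/0.86 = 1.337 = (1 + 5.22 λ)/(1 + 1.01 λ).
Solving: λ (I_D1 V_DS2 − I_D2 V_DS1) = I_D2 − I_D1, so λ = (1.15 − 0.86) / (0.86 × 5.22 − 1.15 × 1.01) = 0.29 / 3.33 = 0.0871 V⁻¹.

λ = 0.0871 V⁻¹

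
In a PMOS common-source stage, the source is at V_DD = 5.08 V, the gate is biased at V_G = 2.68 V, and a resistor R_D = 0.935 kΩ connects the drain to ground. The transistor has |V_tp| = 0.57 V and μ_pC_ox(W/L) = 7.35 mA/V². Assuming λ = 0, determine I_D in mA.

V_SG = V_DD − V_G = 5.08 − 2.68 = 2.4 V, so V_ov = 2.4 − 0.57 = 1.83 V.
Assume saturation: I_D = ½ k_p V_ov² = 0.5 × 7.35 × 1.83² = 12.3 mA, giving V_SD = V_DD − I_D R_D = 5.08 − 12.3 × 0.935 = -6.43 V.
But -6.43 V < V_ov = 1.83 V, so the device is actually in triode.
In triode I_D = k_p[V_ov V_SD − ½ V_SD²] and I_D = (V_DD − V_SD)/R_D. Equating: 3.44 V_SD² − 13.58 V_SD + 5.08 = 0, giving V_SD = 0.419 V (the root below V_ov).
I_D = (5.08 − 0.419) / 0.935 = 4.99 mA.

I_D = 4.99 mA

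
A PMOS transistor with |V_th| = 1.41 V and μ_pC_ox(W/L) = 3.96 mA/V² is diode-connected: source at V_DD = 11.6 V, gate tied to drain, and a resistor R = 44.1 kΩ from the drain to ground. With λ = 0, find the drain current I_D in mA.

I_D = 0.223 mA

With gate tied to drain, V_SG = V_SD ≥ V_SG − |V_th|, so the device is in saturation.
KCL at the drain: ½ k_p (V_SG − |V_th|)² = (V_DD − V_SG)/R.
Let x = V_SG − 1.41. Then 87.3 x² + x − 10.19 = 0, giving x = 0.336 V (positive root), so V_SG = 1.75 V.
I_D = (V_DD − V_SG)/R = (11.6 − 1.75) / 44.1 = 0.223 mA.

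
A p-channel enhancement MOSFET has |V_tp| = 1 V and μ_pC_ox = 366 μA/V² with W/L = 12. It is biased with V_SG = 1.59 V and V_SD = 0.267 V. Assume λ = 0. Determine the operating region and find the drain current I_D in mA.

k_p = μ_pC_ox · (W/L) = 4.392 mA/V².
V_ov = V_SG − |V_tp| = 1.59 − 1 = 0.59 V.
Since V_SD = 0.267 V < V_ov = 0.59 V, the device is in the triode region.
I_D = k_p [V_ov · V_SD − ½ V_SD²] = 4.392 × [0.59 × 0.267 − 0.5 × 0.267²] = 0.535 mA.

Triode; I_D = 0.535 mA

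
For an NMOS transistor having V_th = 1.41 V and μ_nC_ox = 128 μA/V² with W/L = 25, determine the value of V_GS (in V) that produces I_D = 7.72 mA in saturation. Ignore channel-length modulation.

V_GS = 3.61 V

k_n = μ_nC_ox · (W/L) = 3.2 mA/V².
In saturation I_D = ½ k_n (V_GS − V_th)², so V_GS − V_th = √(2 I_D / k_n) = √(2 × 7.72 / 3.2) = 2.2 V.
V_GS = 1.41 + 2.2 = 3.61 V.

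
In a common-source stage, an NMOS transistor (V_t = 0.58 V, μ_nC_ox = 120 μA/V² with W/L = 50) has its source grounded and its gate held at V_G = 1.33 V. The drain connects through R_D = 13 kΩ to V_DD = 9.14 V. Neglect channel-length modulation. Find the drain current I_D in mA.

V_GS = V_G = 1.33 V, so V_ov = 1.33 − 0.58 = 0.75 V.
k_n = μ_nC_ox · (W/L) = 6 mA/V².
Assume saturation: I_D = ½ k_n V_ov² = 0.5 × 6 × 0.75² = 1.69 mA, giving V_DS = V_DD − I_D R_D = 9.14 − 1.69 × 13 = -12.8 V.
But -12.8 V < V_ov = 0.75 V, so the device is actually in triode.
In triode I_D = k_n[V_ov V_DS − ½ V_DS²] and I_D = (V_DD − V_DS)/R_D. Equating: 39 V_DS² − 59.5 V_DS + 9.14 = 0, giving V_DS = 0.173 V (the root below V_ov).
I_D = (9.14 − 0.173) / 13 = 0.69 mA.

I_D = 0.690 mA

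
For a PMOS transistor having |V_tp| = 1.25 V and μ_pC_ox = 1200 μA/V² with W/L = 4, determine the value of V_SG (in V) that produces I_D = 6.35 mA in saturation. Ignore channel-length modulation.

V_SG = 2.88 V

k_p = μ_pC_ox · (W/L) = 4.8 mA/V².
In saturation I_D = ½ k_p (V_SG − |V_tp|)², so V_SG − |V_tp| = √(2 I_D / k_p) = √(2 × 6.35 / 4.8) = 1.63 V.
V_SG = 1.25 + 1.63 = 2.88 V.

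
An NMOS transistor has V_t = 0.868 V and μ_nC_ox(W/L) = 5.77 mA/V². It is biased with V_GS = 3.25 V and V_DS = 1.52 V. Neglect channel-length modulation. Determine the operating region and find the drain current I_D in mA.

Triode; I_D = 14.2 mA

V_ov = V_GS − V_t = 3.25 − 0.868 = 2.38 V.
Since V_DS = 1.52 V < V_ov = 2.38 V, the device is in the triode region.
I_D = k_n [V_ov · V_DS − ½ V_DS²] = 5.77 × [2.38 × 1.52 − 0.5 × 1.52²] = 14.2 mA.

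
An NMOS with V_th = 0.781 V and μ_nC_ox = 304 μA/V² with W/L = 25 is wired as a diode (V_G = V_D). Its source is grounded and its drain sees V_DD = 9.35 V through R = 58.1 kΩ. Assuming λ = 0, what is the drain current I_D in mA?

I_D = 0.144 mA

With gate tied to drain, V_GS = V_DS ≥ V_GS − V_th, so the device is in saturation.
k_n = μ_nC_ox · (W/L) = 7.6 mA/V².
KCL at the drain: ½ k_n (V_GS − V_th)² = (V_DD − V_GS)/R.
Let x = V_GS − 0.781. Then 221 x² + x − 8.569 = 0, giving x = 0.195 V (positive root), so V_GS = 0.976 V.
I_D = (V_DD − V_GS)/R = (9.35 − 0.976) / 58.1 = 0.144 mA.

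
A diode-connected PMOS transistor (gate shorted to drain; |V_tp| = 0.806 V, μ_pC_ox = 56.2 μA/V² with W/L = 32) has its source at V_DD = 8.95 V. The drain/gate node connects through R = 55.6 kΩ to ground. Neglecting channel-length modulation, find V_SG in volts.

With gate tied to drain, V_SG = V_SD ≥ V_SG − |V_tp|, so the device is in saturation.
k_p = μ_pC_ox · (W/L) = 1.798 mA/V².
KCL at the drain: ½ k_p (V_SG − |V_tp|)² = (V_DD − V_SG)/R.
Let x = V_SG − 0.806. Then 50 x² + x − 8.144 = 0, giving x = 0.394 V (positive root), so V_SG = 1.2 V.
I_D = (V_DD − V_SG)/R = (8.95 − 1.2) / 55.6 = 0.139 mA.

V_SG = 1.20 V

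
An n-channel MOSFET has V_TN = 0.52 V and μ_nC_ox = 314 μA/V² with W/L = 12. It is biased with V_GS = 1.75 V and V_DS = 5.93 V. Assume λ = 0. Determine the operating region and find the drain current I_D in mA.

k_n = μ_nC_ox · (W/L) = 3.768 mA/V².
V_ov = V_GS − V_TN = 1.75 − 0.52 = 1.23 V.
Since V_DS = 5.93 V ≥ V_ov = 1.23 V, the device is in saturation.
I_D = ½ k_n V_ov² = 0.5 × 3.768 × 1.23² = 2.85 mA.

Saturation; I_D = 2.85 mA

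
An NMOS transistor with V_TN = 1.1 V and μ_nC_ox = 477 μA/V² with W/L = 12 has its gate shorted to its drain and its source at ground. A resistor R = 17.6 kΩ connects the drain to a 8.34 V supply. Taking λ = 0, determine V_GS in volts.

With gate tied to drain, V_GS = V_DS ≥ V_GS − V_TN, so the device is in saturation.
k_n = μ_nC_ox · (W/L) = 5.724 mA/V².
KCL at the drain: ½ k_n (V_GS − V_TN)² = (V_DD − V_GS)/R.
Let x = V_GS − 1.1. Then 50.4 x² + x − 7.24 = 0, giving x = 0.369 V (positive root), so V_GS = 1.47 V.
I_D = (V_DD − V_GS)/R = (8.34 − 1.47) / 17.6 = 0.39 mA.

V_GS = 1.47 V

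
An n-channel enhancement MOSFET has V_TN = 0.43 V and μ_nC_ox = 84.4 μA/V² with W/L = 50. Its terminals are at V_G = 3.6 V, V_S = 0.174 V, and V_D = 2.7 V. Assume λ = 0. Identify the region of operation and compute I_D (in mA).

Triode; I_D = 18.5 mA

V_GS = V_G − V_S = 3.6 − 0.174 = 3.43 V; V_DS = V_D − V_S = 2.7 − 0.174 = 2.53 V.
k_n = μ_nC_ox · (W/L) = 4.22 mA/V².
V_ov = V_GS − V_TN = 3.43 − 0.43 = 3 V.
Since V_DS = 2.53 V < V_ov = 3 V, the device is in the triode region.
I_D = k_n [V_ov · V_DS − ½ V_DS²] = 4.22 × [3 × 2.53 − 0.5 × 2.53²] = 18.5 mA.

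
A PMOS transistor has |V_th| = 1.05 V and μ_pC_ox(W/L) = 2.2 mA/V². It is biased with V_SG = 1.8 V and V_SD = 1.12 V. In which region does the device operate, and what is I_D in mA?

Saturation; I_D = 0.619 mA

V_ov = V_SG − |V_th| = 1.8 − 1.05 = 0.75 V.
Since V_SD = 1.12 V ≥ V_ov = 0.75 V, the device is in saturation.
I_D = ½ k_p V_ov² = 0.5 × 2.2 × 0.75² = 0.619 mA.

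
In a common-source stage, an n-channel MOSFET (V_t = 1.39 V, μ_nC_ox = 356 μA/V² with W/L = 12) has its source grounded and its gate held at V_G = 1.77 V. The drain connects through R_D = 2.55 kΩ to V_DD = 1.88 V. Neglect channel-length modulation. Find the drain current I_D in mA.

V_GS = V_G = 1.77 V, so V_ov = 1.77 − 1.39 = 0.38 V.
k_n = μ_nC_ox · (W/L) = 4.272 mA/V².
Assume saturation: I_D = ½ k_n V_ov² = 0.5 × 4.272 × 0.38² = 0.308 mA, giving V_DS = V_DD − I_D R_D = 1.88 − 0.308 × 2.55 = 1.09 V.
V_DS = 1.09 V ≥ V_ov = 0.38 V, confirming saturation.

I_D = 0.308 mA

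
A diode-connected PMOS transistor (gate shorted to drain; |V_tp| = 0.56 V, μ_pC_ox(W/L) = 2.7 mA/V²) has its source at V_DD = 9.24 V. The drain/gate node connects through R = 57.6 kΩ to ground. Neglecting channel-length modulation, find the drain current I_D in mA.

With gate tied to drain, V_SG = V_SD ≥ V_SG − |V_tp|, so the device is in saturation.
KCL at the drain: ½ k_p (V_SG − |V_tp|)² = (V_DD − V_SG)/R.
Let x = V_SG − 0.56. Then 77.8 x² + x − 8.68 = 0, giving x = 0.328 V (positive root), so V_SG = 0.888 V.
I_D = (V_DD − V_SG)/R = (9.24 − 0.888) / 57.6 = 0.145 mA.

I_D = 0.145 mA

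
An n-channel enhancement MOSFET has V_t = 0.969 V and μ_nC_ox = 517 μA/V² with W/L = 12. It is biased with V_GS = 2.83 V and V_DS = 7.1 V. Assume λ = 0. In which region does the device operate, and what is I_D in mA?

Saturation; I_D = 10.7 mA

k_n = μ_nC_ox · (W/L) = 6.204 mA/V².
V_ov = V_GS − V_t = 2.83 − 0.969 = 1.86 V.
Since V_DS = 7.1 V ≥ V_ov = 1.86 V, the device is in saturation.
I_D = ½ k_n V_ov² = 0.5 × 6.204 × 1.86² = 10.7 mA.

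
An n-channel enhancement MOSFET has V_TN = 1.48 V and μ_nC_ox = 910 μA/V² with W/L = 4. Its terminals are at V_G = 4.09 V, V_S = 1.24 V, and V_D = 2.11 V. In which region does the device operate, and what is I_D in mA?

Triode; I_D = 2.96 mA

V_GS = V_G − V_S = 4.09 − 1.24 = 2.85 V; V_DS = V_D − V_S = 2.11 − 1.24 = 0.87 V.
k_n = μ_nC_ox · (W/L) = 3.64 mA/V².
V_ov = V_GS − V_TN = 2.85 − 1.48 = 1.37 V.
Since V_DS = 0.87 V < V_ov = 1.37 V, the device is in the triode region.
I_D = k_n [V_ov · V_DS − ½ V_DS²] = 3.64 × [1.37 × 0.87 − 0.5 × 0.87²] = 2.96 mA.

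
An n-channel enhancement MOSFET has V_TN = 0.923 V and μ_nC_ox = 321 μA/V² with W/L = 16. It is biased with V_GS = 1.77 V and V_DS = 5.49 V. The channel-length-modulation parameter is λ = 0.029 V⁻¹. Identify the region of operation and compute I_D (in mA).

Saturation; I_D = 2.14 mA

k_n = μ_nC_ox · (W/L) = 5.136 mA/V².
V_ov = V_GS − V_TN = 1.77 − 0.923 = 0.847 V.
Since V_DS = 5.49 V ≥ V_ov = 0.847 V, the device is in saturation.
I_D = ½ k_n V_ov² (1 + λ V_DS) = 0.5 × 5.136 × 0.847² × (1 + 0.029 × 5.49) = 2.14 mA.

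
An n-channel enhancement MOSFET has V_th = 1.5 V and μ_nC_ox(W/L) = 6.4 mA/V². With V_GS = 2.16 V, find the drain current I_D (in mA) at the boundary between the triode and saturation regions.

At the boundary V_DS = V_ov = V_GS − V_th = 2.16 − 1.5 = 0.66 V.
I_D = ½ k_n V_ov² = 0.5 × 6.4 × 0.66² = 1.39 mA.

I_D = 1.39 mA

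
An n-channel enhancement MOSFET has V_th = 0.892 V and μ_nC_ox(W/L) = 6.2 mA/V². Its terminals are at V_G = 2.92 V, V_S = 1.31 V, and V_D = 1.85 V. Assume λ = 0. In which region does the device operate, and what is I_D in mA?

V_GS = V_G − V_S = 2.92 − 1.31 = 1.61 V; V_DS = V_D − V_S = 1.85 − 1.31 = 0.54 V.
V_ov = V_GS − V_th = 1.61 − 0.892 = 0.718 V.
Since V_DS = 0.54 V < V_ov = 0.718 V, the device is in the triode region.
I_D = k_n [V_ov · V_DS − ½ V_DS²] = 6.2 × [0.718 × 0.54 − 0.5 × 0.54²] = 1.5 mA.

Triode; I_D = 1.50 mA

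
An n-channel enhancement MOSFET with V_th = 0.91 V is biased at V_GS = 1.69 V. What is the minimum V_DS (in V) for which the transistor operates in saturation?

V_DS,sat = 0.780 V

The boundary between triode and saturation is V_DS = V_GS − V_th = V_ov.
V_ov = 1.69 − 0.91 = 0.78 V.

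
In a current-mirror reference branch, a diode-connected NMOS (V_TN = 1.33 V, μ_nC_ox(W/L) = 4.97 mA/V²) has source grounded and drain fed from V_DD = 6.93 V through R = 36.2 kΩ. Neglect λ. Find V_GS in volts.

With gate tied to drain, V_GS = V_DS ≥ V_GS − V_TN, so the device is in saturation.
KCL at the drain: ½ k_n (V_GS − V_TN)² = (V_DD − V_GS)/R.
Let x = V_GS − 1.33. Then 90 x² + x − 5.6 = 0, giving x = 0.244 V (positive root), so V_GS = 1.57 V.
I_D = (V_DD − V_GS)/R = (6.93 − 1.57) / 36.2 = 0.148 mA.

V_GS = 1.57 V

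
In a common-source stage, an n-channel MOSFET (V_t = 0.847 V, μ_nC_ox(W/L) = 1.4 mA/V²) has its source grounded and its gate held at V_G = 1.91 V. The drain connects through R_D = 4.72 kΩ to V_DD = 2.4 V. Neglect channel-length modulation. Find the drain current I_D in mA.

V_GS = V_G = 1.91 V, so V_ov = 1.91 − 0.847 = 1.06 V.
Assume saturation: I_D = ½ k_n V_ov² = 0.5 × 1.4 × 1.06² = 0.791 mA, giving V_DS = V_DD − I_D R_D = 2.4 − 0.791 × 4.72 = -1.33 V.
But -1.33 V < V_ov = 1.06 V, so the device is actually in triode.
In triode I_D = k_n[V_ov V_DS − ½ V_DS²] and I_D = (V_DD − V_DS)/R_D. Equating: 3.3 V_DS² − 8.024 V_DS + 2.4 = 0, giving V_DS = 0.349 V (the root below V_ov).
I_D = (2.4 − 0.349) / 4.72 = 0.434 mA.

I_D = 0.434 mA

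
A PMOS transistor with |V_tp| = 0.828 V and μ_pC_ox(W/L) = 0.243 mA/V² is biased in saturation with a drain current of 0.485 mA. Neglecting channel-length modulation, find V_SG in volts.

In saturation I_D = ½ k_p (V_SG − |V_tp|)², so V_SG − |V_tp| = √(2 I_D / k_p) = √(2 × 0.485 / 0.243) = 2 V.
V_SG = 0.828 + 2 = 2.83 V.

V_SG = 2.83 V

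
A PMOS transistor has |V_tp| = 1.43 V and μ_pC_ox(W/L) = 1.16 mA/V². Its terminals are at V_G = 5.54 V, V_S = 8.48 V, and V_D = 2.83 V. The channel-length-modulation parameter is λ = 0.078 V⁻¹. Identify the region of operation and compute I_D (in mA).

V_SG = V_S − V_G = 8.48 − 5.54 = 2.94 V; V_SD = V_S − V_D = 8.48 − 2.83 = 5.65 V.
V_ov = V_SG − |V_tp| = 2.94 − 1.43 = 1.51 V.
Since V_SD = 5.65 V ≥ V_ov = 1.51 V, the device is in saturation.
I_D = ½ k_p V_ov² (1 + λ V_SD) = 0.5 × 1.16 × 1.51² × (1 + 0.078 × 5.65) = 1.91 mA.

Saturation; I_D = 1.91 mA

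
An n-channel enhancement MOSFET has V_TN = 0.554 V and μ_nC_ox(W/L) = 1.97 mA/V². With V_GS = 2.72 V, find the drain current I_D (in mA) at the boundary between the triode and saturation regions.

I_D = 4.62 mA

At the boundary V_DS = V_ov = V_GS − V_TN = 2.72 − 0.554 = 2.17 V.
I_D = ½ k_n V_ov² = 0.5 × 1.97 × 2.17² = 4.62 mA.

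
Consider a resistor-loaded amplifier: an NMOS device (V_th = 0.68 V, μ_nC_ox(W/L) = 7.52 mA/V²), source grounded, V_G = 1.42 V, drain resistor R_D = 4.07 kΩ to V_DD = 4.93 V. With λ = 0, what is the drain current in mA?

V_GS = V_G = 1.42 V, so V_ov = 1.42 − 0.68 = 0.74 V.
Assume saturation: I_D = ½ k_n V_ov² = 0.5 × 7.52 × 0.74² = 2.06 mA, giving V_DS = V_DD − I_D R_D = 4.93 − 2.06 × 4.07 = -3.45 V.
But -3.45 V < V_ov = 0.74 V, so the device is actually in triode.
In triode I_D = k_n[V_ov V_DS − ½ V_DS²] and I_D = (V_DD − V_DS)/R_D. Equating: 15.3 V_DS² − 23.65 V_DS + 4.93 = 0, giving V_DS = 0.248 V (the root below V_ov).
I_D = (4.93 − 0.248) / 4.07 = 1.15 mA.

I_D = 1.15 mA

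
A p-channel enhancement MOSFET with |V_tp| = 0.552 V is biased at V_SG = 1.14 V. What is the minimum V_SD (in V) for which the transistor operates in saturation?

The boundary between triode and saturation is V_SD = V_SG − |V_tp| = V_ov.
V_ov = 1.14 − 0.552 = 0.588 V.

V_SD,sat = 0.588 V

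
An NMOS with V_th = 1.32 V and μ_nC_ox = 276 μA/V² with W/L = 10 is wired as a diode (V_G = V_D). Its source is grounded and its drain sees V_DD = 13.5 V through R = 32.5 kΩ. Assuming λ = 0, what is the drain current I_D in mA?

With gate tied to drain, V_GS = V_DS ≥ V_GS − V_th, so the device is in saturation.
k_n = μ_nC_ox · (W/L) = 2.76 mA/V².
KCL at the drain: ½ k_n (V_GS − V_th)² = (V_DD − V_GS)/R.
Let x = V_GS − 1.32. Then 44.8 x² + x − 12.18 = 0, giving x = 0.51 V (positive root), so V_GS = 1.83 V.
I_D = (V_DD − V_GS)/R = (13.5 − 1.83) / 32.5 = 0.359 mA.

I_D = 0.359 mA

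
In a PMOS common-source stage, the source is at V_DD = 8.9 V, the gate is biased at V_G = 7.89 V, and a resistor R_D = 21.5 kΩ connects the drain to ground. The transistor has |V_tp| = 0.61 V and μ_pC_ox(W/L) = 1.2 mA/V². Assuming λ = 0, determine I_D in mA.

V_SG = V_DD − V_G = 8.9 − 7.89 = 1.01 V, so V_ov = 1.01 − 0.61 = 0.4 V.
Assume saturation: I_D = ½ k_p V_ov² = 0.5 × 1.2 × 0.4² = 0.096 mA, giving V_SD = V_DD − I_D R_D = 8.9 − 0.096 × 21.5 = 6.84 V.
V_SD = 6.84 V ≥ V_ov = 0.4 V, confirming saturation.

I_D = 0.0960 mA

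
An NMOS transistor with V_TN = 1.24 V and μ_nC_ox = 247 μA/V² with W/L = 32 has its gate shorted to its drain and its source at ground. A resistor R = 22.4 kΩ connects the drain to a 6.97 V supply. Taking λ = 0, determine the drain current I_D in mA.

I_D = 0.245 mA

With gate tied to drain, V_GS = V_DS ≥ V_GS − V_TN, so the device is in saturation.
k_n = μ_nC_ox · (W/L) = 7.904 mA/V².
KCL at the drain: ½ k_n (V_GS − V_TN)² = (V_DD − V_GS)/R.
Let x = V_GS − 1.24. Then 88.5 x² + x − 5.73 = 0, giving x = 0.249 V (positive root), so V_GS = 1.49 V.
I_D = (V_DD − V_GS)/R = (6.97 − 1.49) / 22.4 = 0.245 mA.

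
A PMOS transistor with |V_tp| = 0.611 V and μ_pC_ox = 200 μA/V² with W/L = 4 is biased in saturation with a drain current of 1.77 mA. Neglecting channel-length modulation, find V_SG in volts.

V_SG = 2.71 V

k_p = μ_pC_ox · (W/L) = 0.8 mA/V².
In saturation I_D = ½ k_p (V_SG − |V_tp|)², so V_SG − |V_tp| = √(2 I_D / k_p) = √(2 × 1.77 / 0.8) = 2.1 V.
V_SG = 0.611 + 2.1 = 2.71 V.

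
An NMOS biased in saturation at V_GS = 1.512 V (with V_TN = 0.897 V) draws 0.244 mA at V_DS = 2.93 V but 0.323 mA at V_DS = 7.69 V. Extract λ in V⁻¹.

With V_GS fixed, I_D ∝ (1 + λ V_DS) in saturation, so I_D2/I_D1 = (1 + λ V_DS2)/(1 + λ V_DS1).
0.323/0.244 = 1.324 = (1 + 7.69 λ)/(1 + 2.93 λ).
Solving: λ (I_D1 V_DS2 − I_D2 V_DS1) = I_D2 − I_D1, so λ = (0.323 − 0.244) / (0.244 × 7.69 − 0.323 × 2.93) = 0.079 / 0.93 = 0.0849 V⁻¹.

λ = 0.0849 V⁻¹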